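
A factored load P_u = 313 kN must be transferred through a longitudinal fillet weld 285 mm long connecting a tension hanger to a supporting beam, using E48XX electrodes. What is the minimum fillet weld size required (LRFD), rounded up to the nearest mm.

w = 8 mm

E48XX → F_EXX = 480 MPa.
Total weld length L = 285 mm.
Required throat t_e = P_u / (φ × 0.6 F_EXX × L) = 313 / (0.75 × 0.6 × 480 × 285 × 10⁻³) = 5.084 mm.
Required leg w = t_e / 0.707 = 7.192 mm → use 8 mm.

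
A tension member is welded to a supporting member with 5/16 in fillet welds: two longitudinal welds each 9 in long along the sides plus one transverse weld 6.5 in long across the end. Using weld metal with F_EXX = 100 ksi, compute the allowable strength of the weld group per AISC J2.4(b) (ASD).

t_e = 0.707 × 0.3125 = 0.2209 in.
R_nwl = 0.6 × 100 × 0.2209 × 18 = 238.6 kips (longitudinal, 2 welds).
R_nwt = 0.6 × 100 × 0.2209 × 6.5 = 86.17 kips (transverse, base value).
(i) R_nwl + R_nwt = 324.8 kips; (ii) 0.85 R_nwl + 1.5 R_nwt = 332.1 kips.
R_n = max = 332.1 kips [governs: (ii)]; R_n/Ω = 166 kips.

R_n/Ω ≈ 166 kips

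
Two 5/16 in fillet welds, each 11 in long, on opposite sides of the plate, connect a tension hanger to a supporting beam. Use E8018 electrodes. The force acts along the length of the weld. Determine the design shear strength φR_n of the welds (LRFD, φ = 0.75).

φR_n ≈ 175 kip

E80XX → F_EXX = 80 ksi.
Effective throat t_e = 0.707 × 0.3125 = 0.2209 in.
Total length L = 22 in; A_we = 0.2209 × 22 = 4.861 in².
F_nw = 0.6 F_EXX = 0.6 × 80 = 48 ksi.
φR_n = 0.75 × 48 × 4.861 = 175 kip.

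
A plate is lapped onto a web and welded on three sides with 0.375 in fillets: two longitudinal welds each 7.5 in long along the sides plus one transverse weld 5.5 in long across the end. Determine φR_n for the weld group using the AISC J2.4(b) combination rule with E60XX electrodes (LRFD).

φR_n ≈ 150 kips

E60XX → F_EXX = 60 ksi.
t_e = 0.707 × 0.375 = 0.2651 in.
R_nwl = 0.6 × 60 × 0.2651 × 15 = 143.2 kips (longitudinal, 2 welds).
R_nwt = 0.6 × 60 × 0.2651 × 5.5 = 52.49 kips (transverse, base value).
(i) R_nwl + R_nwt = 195.7 kips; (ii) 0.85 R_nwl + 1.5 R_nwt = 200.4 kips.
R_n = max = 200.4 kips [governs: (ii)]; φR_n = 150.3 kips.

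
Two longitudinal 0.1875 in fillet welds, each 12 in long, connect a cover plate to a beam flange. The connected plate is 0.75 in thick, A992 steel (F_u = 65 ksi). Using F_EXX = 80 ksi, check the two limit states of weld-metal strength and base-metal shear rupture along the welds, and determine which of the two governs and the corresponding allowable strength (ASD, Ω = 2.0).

R_n/Ω ≈ 76.4 kips (weld metal governs)

t_e = 0.707 × 0.1875 = 0.1326 in; L = 24 in.
Weld metal: R_n/Ω = (1/2.0) × 0.6 × 80 × 0.1326 × 24 = 76.36 kips.
Base metal (shear rupture): R_n/Ω = (1/2.0) × 0.6 × 65 × 0.75 × 24 = 351 kips.
Governing: weld metal.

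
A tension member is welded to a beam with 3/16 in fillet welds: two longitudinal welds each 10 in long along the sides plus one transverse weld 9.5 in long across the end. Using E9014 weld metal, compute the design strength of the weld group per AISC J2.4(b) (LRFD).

φR_n ≈ 168 kips

E90XX → F_EXX = 90 ksi.
t_e = 0.707 × 0.1875 = 0.1326 in.
R_nwl = 0.6 × 90 × 0.1326 × 20 = 143.2 kips (longitudinal, 2 welds).
R_nwt = 0.6 × 90 × 0.1326 × 9.5 = 68 kips (transverse, base value).
(i) R_nwl + R_nwt = 211.2 kips; (ii) 0.85 R_nwl + 1.5 R_nwt = 223.7 kips.
R_n = max = 223.7 kips [governs: (ii)]; φR_n = 167.8 kips.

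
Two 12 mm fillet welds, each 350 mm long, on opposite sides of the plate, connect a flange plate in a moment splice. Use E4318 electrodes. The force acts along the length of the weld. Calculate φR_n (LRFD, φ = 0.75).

E43XX → F_EXX = 430 MPa.
Effective throat t_e = 0.707 × 12 = 8.484 mm.
Total length L = 700 mm; A_we = 8.484 × 700 = 5939 mm².
F_nw = 0.6 F_EXX = 0.6 × 430 = 258 MPa.
φR_n = 0.75 × 258 × 5939 × 10⁻³ = 1149 kN.

φR_n ≈ 1150 kN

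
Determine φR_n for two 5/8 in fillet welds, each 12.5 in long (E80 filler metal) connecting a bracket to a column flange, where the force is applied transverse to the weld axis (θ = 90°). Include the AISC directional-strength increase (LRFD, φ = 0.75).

E80XX → F_EXX = 80 ksi.
t_e = 0.707 × 0.625 = 0.4419 in; A_we = 0.4419 × 25 = 11.05 in².
Directional factor: 1.0 + 0.5 sin^1.5(90°) = 1.5.
F_nw = 0.6 × 80 × 1.5 = 72 ksi.
φR_n = 0.75 × 72 × 11.05 = 596.5 kips.

φR_n ≈ 597 kips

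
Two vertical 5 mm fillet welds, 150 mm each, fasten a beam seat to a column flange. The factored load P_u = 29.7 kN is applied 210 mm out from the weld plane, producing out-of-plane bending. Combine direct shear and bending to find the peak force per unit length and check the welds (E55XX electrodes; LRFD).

f_max ≈ 837 N/mm; adequate

E55XX → F_EXX = 550 MPa.
L_w = 2 × 150 = 300 mm; section modulus (unit throat) S = 2 × L²/6 = 7500 mm².
Direct shear f_v = P/L_w = 29.7×10³/300 = 99 N/mm.
Moment M = P × e = 29.7×10³ × 210 = 6237000 N·mm; bending f_b = M/S = 831.6 N/mm.
f_max = √(f_v² + f_b²) = √(99² + 831.6²) = 837.5 N/mm.
φr_n = 0.75 × 0.6 × 550 × (0.707 × 5) = 874.9 N/mm → adequate.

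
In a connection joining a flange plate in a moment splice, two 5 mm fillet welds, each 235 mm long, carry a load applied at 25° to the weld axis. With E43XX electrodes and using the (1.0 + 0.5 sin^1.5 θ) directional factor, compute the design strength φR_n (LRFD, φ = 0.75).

φR_n ≈ 366 kN

E43XX → F_EXX = 430 MPa.
t_e = 0.707 × 5 = 3.535 mm; A_we = 3.535 × 470 = 1661 mm².
Directional factor: 1.0 + 0.5 sin^1.5(25°) = 1.137.
F_nw = 0.6 × 430 × 1.137 = 293.4 MPa.
φR_n = 0.75 × 293.4 × 1661 × 10⁻³ = 365.7 kN.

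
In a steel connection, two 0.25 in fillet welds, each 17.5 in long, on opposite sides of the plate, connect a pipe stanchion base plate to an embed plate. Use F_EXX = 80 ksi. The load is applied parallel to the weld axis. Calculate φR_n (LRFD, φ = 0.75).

φR_n ≈ 223 kip

Effective throat t_e = 0.707 × 0.25 = 0.1767 in.
Total length L = 35 in; A_we = 0.1767 × 35 = 6.186 in².
F_nw = 0.6 F_EXX = 0.6 × 80 = 48 ksi.
φR_n = 0.75 × 48 × 6.186 = 222.7 kip.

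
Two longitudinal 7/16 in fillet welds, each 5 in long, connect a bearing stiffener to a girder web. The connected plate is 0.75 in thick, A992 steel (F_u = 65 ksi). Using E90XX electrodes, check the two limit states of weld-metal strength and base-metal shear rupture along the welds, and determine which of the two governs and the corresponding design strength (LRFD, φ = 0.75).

φR_n ≈ 125 kip (weld metal governs)

E90XX → F_EXX = 90 ksi.
t_e = 0.707 × 0.4375 = 0.3093 in; L = 10 in.
Weld metal: φR_n = 0.75 × 0.6 × 90 × 0.3093 × 10 = 125.3 kip.
Base metal (shear rupture): φR_n = 0.75 × 0.6 × 65 × 0.75 × 10 = 219.4 kip.
Governing: weld metal.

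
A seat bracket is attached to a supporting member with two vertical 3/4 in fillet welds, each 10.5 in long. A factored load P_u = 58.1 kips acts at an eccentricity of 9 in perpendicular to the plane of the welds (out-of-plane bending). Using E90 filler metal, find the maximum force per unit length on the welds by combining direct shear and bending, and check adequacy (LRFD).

E90XX → F_EXX = 90 ksi.
L_w = 2 × 10.5 = 21 in; section modulus (unit throat) S = 2 × L²/6 = 36.75 in².
Direct shear f_v = P/L_w = 58.1/21 = 2.767 kip/in.
Moment M = P × e = 58.1 × 9 = 522.9 kip·in; bending f_b = M/S = 14.23 kip/in.
f_max = √(f_v² + f_b²) = √(2.767² + 14.23²) = 14.5 kip/in.
φr_n = 0.75 × 0.6 × 90 × (0.707 × 0.75) = 21.48 kip/in → adequate.

f_max ≈ 14.5 kip/in; adequate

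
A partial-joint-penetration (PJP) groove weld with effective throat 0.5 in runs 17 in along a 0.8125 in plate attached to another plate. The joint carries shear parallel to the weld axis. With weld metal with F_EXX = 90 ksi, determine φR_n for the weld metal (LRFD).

Effective throat (given) t_e = 0.5 in.
A_we = 0.5 × 17 = 8.5 in².
F_nw = 0.6 F_EXX = 54 ksi.
φR_n = 0.75 × 54 × 8.5 = 344.2 kips.

φR_n ≈ 344 kips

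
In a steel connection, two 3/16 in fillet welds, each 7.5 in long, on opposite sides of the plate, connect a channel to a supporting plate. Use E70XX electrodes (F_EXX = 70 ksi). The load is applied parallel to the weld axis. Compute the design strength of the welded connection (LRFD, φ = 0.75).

Effective throat t_e = 0.707 × 0.1875 = 0.1326 in.
Total length L = 15 in; A_we = 0.1326 × 15 = 1.988 in².
F_nw = 0.6 F_EXX = 0.6 × 70 = 42 ksi.
φR_n = 0.75 × 42 × 1.988 = 62.64 kip.

φR_n ≈ 62.6 kip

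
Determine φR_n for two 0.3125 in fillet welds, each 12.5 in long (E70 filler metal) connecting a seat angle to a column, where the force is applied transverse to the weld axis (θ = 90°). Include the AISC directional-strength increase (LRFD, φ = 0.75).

E70XX → F_EXX = 70 ksi.
t_e = 0.707 × 0.3125 = 0.2209 in; A_we = 0.2209 × 25 = 5.523 in².
Directional factor: 1.0 + 0.5 sin^1.5(90°) = 1.5.
F_nw = 0.6 × 70 × 1.5 = 63 ksi.
φR_n = 0.75 × 63 × 5.523 = 261 kip.

φR_n ≈ 261 kip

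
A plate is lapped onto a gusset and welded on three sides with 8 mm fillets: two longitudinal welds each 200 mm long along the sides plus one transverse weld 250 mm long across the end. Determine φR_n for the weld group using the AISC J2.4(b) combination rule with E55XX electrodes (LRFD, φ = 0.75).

E55XX → F_EXX = 550 MPa.
t_e = 0.707 × 8 = 5.656 mm.
R_nwl = 0.6 × 550 × 5.656 × 400 × 10⁻³ = 746.6 kN (longitudinal, 2 welds).
R_nwt = 0.6 × 550 × 5.656 × 250 × 10⁻³ = 466.6 kN (transverse, base value).
(i) R_nwl + R_nwt = 1213 kN; (ii) 0.85 R_nwl + 1.5 R_nwt = 1335 kN.
R_n = max = 1335 kN [governs: (ii)]; φR_n = 1001 kN.

φR_n ≈ 1000 kN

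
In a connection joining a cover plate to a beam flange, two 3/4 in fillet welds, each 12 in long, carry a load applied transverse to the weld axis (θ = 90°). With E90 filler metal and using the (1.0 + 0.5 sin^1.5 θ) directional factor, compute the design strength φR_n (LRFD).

E90XX → F_EXX = 90 ksi.
t_e = 0.707 × 0.75 = 0.5302 in; A_we = 0.5302 × 24 = 12.73 in².
Directional factor: 1.0 + 0.5 sin^1.5(90°) = 1.5.
F_nw = 0.6 × 90 × 1.5 = 81 ksi.
φR_n = 0.75 × 81 × 12.73 = 773.1 kip.

φR_n ≈ 773 kip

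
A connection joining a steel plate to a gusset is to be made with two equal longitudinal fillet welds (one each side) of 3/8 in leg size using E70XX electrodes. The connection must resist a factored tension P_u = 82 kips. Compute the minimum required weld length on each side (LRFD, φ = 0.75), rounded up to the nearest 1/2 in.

E70XX → F_EXX = 70 ksi.
Throat t_e = 0.707 × 0.375 = 0.2651 in.
φr_n = 0.75 × 0.6 × 70 × 0.2651 = 8.351 kips/in.
L_req = P_u / φr_n = 82 / 8.351 = 9.819 in total.
Per side: 9.819 / 2 = 4.909 in.
Round up → use L = 5 in on each side.

L = 5 in on each side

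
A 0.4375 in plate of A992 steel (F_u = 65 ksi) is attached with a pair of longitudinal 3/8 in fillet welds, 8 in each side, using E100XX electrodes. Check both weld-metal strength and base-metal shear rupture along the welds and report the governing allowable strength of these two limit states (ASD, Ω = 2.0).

E100XX → F_EXX = 100 ksi.
t_e = 0.707 × 0.375 = 0.2651 in; L = 16 in.
Weld metal: R_n/Ω = (1/2.0) × 0.6 × 100 × 0.2651 × 16 = 127.3 kip.
Base metal (shear rupture): R_n/Ω = (1/2.0) × 0.6 × 65 × 0.4375 × 16 = 136.5 kip.
Governing: weld metal.

R_n/Ω ≈ 127 kip (weld metal governs)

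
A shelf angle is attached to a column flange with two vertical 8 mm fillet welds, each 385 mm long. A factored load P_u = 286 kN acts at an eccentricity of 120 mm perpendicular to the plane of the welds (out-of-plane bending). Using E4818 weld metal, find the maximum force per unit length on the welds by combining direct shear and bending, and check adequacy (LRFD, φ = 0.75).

E48XX → F_EXX = 480 MPa.
L_w = 2 × 385 = 770 mm; section modulus (unit throat) S = 2 × L²/6 = 49410 mm².
Direct shear f_v = P/L_w = 286×10³/770 = 371.4 N/mm.
Moment M = P × e = 286×10³ × 120 = 34320000 N·mm; bending f_b = M/S = 694.6 N/mm.
f_max = √(f_v² + f_b²) = √(371.4² + 694.6²) = 787.7 N/mm.
φr_n = 0.75 × 0.6 × 480 × (0.707 × 8) = 1222 N/mm → adequate.

f_max ≈ 788 N/mm; adequate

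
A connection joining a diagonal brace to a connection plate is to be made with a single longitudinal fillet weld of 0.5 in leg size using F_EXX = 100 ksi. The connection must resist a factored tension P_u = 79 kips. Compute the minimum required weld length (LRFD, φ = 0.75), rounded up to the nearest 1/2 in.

L = 5 in

Throat t_e = 0.707 × 0.5 = 0.3535 in.
φr_n = 0.75 × 0.6 × 100 × 0.3535 = 15.91 kips/in.
L_req = P_u / φr_n = 79 / 15.91 = 4.966 in total.
Round up → use L = 5 in.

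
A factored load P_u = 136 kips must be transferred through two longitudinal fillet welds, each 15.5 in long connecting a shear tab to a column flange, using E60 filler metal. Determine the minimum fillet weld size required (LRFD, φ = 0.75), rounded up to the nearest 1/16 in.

w = 1/4 in

E60XX → F_EXX = 60 ksi.
Total weld length L = 31 in.
Required throat t_e = P_u / (φ × 0.6 F_EXX × L) = 136 / (0.75 × 0.6 × 60 × 31) = 0.1625 in.
Required leg w = t_e / 0.707 = 0.2298 in → use 1/4 in.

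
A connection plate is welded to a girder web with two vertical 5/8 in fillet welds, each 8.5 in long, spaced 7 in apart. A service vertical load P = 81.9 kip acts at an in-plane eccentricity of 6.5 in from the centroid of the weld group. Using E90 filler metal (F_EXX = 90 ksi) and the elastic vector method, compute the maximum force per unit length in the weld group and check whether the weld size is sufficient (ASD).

f_max ≈ 13 kip/in; NOT adequate

Total weld length L_w = 17 in. Treat welds as unit-width lines.
Polar moment about centroid: J = 2[d³/12 + d(b/2)²] = 2[8.5³/12 + 8.5×3.5²] = 310.6 in³.
Direct shear f_v = P/L_w = 81.9 / 17 = 4.818 kip/in (vertical).
Torsion M = P·e = 81.9 × 6.5 = 532.35 kip·in.
Critical point at (x, y) = (3.5, 4.25) from centroid. f_tx = M·y/J = 7.284 kip/in; f_ty = M·x/J = 5.999 kip/in.
Resultant f_max = √[f_tx² + (f_v + f_ty)²] = √[7.284² + (4.818 + 5.999)²] = 13.04 kip/in.
Capacity per unit length: r_n/Ω = (1/2.0) × 0.6 × 90 × (0.707 × 0.625) = 11.93 kip/in.
13.04 > 11.93 → NOT adequate.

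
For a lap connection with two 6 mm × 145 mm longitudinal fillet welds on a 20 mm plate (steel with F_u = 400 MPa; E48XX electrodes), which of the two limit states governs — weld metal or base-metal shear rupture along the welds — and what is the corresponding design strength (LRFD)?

E48XX → F_EXX = 480 MPa.
t_e = 0.707 × 6 = 4.242 mm; L = 290 mm.
Weld metal: φR_n = 0.75 × 0.6 × 480 × 4.242 × 290 × 10⁻³ = 265.7 kN.
Base metal (shear rupture): φR_n = 0.75 × 0.6 × 400 × 20 × 290 × 10⁻³ = 1044 kN.
Governing: weld metal.

φR_n ≈ 266 kN (weld metal governs)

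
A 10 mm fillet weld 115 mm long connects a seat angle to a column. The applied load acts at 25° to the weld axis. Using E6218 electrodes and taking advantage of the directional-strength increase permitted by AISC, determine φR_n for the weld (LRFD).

φR_n ≈ 258 kN

E62XX → F_EXX = 620 MPa.
t_e = 0.707 × 10 = 7.07 mm; A_we = 7.07 × 115 = 813 mm².
Directional factor: 1.0 + 0.5 sin^1.5(25°) = 1.137.
F_nw = 0.6 × 620 × 1.137 = 423.1 MPa.
φR_n = 0.75 × 423.1 × 813 × 10⁻³ = 258 kN.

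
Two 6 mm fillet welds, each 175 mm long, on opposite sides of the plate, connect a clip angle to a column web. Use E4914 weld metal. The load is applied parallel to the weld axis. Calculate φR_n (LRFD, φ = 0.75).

E49XX → F_EXX = 490 MPa.
Effective throat t_e = 0.707 × 6 = 4.242 mm.
Total length L = 350 mm; A_we = 4.242 × 350 = 1485 mm².
F_nw = 0.6 F_EXX = 0.6 × 490 = 294 MPa.
φR_n = 0.75 × 294 × 1485 × 10⁻³ = 327.4 kN.

φR_n ≈ 327 kN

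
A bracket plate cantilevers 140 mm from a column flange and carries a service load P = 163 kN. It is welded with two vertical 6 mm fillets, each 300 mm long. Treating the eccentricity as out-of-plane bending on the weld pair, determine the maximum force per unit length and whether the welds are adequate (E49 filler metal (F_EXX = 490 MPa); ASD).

f_max ≈ 808 N/mm; NOT adequate

L_w = 2 × 300 = 600 mm; section modulus (unit throat) S = 2 × L²/6 = 30000 mm².
Direct shear f_v = P/L_w = 163×10³/600 = 271.7 N/mm.
Moment M = P × e = 163×10³ × 140 = 22820000 N·mm; bending f_b = M/S = 760.7 N/mm.
f_max = √(f_v² + f_b²) = √(271.7² + 760.7²) = 807.7 N/mm.
r_n/Ω = (1/2.0) × 0.6 × 490 × (0.707 × 6) = 623.6 N/mm → NOT adequate.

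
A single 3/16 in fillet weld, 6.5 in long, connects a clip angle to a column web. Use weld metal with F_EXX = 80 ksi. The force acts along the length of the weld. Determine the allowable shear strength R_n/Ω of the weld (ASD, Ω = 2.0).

Effective throat t_e = 0.707 × 0.1875 = 0.1326 in.
Total length L = 6.5 in; A_we = 0.1326 × 6.5 = 0.8617 in².
F_nw = 0.6 F_EXX = 0.6 × 80 = 48 ksi.
R_n = 48 × 0.8617 = 41.36 kips; R_n/Ω = 41.36/2.0 = 20.68 kips.

R_n/Ω ≈ 20.7 kips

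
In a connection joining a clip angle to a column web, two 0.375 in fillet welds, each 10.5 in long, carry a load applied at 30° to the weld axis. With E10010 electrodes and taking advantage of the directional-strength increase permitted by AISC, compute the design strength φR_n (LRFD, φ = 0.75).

φR_n ≈ 295 kip

E100XX → F_EXX = 100 ksi.
t_e = 0.707 × 0.375 = 0.2651 in; A_we = 0.2651 × 21 = 5.568 in².
Directional factor: 1.0 + 0.5 sin^1.5(30°) = 1.177.
F_nw = 0.6 × 100 × 1.177 = 70.61 ksi.
φR_n = 0.75 × 70.61 × 5.568 = 294.8 kip.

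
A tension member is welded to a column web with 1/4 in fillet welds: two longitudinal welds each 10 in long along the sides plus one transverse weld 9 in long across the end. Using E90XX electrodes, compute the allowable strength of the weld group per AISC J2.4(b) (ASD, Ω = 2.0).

R_n/Ω ≈ 146 kip

E90XX → F_EXX = 90 ksi.
t_e = 0.707 × 0.25 = 0.1767 in.
R_nwl = 0.6 × 90 × 0.1767 × 20 = 190.9 kip (longitudinal, 2 welds).
R_nwt = 0.6 × 90 × 0.1767 × 9 = 85.9 kip (transverse, base value).
(i) R_nwl + R_nwt = 276.8 kip; (ii) 0.85 R_nwl + 1.5 R_nwt = 291.1 kip.
R_n = max = 291.1 kip [governs: (ii)]; R_n/Ω = 145.6 kip.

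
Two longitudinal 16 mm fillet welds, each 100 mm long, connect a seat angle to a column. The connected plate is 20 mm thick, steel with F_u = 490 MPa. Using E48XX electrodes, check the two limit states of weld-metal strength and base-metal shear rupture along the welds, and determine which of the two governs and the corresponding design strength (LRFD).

φR_n ≈ 489 kN (weld metal governs)

E48XX → F_EXX = 480 MPa.
t_e = 0.707 × 16 = 11.31 mm; L = 200 mm.
Weld metal: φR_n = 0.75 × 0.6 × 480 × 11.31 × 200 × 10⁻³ = 488.7 kN.
Base metal (shear rupture): φR_n = 0.75 × 0.6 × 490 × 20 × 200 × 10⁻³ = 882 kN.
Governing: weld metal.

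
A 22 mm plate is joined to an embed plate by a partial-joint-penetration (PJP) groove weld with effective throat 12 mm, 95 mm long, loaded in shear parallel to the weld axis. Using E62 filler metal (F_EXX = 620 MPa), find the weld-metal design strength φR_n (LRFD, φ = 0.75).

φR_n ≈ 318 kN

Effective throat (given) t_e = 12 mm.
A_we = 12 × 95 = 1140 mm².
F_nw = 0.6 F_EXX = 372 MPa.
φR_n = 0.75 × 372 × 1140 × 10⁻³ = 318.1 kN.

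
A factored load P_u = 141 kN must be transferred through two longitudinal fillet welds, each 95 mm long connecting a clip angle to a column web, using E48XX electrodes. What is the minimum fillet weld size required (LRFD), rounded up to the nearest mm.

w = 5 mm

E48XX → F_EXX = 480 MPa.
Total weld length L = 190 mm.
Required throat t_e = P_u / (φ × 0.6 F_EXX × L) = 141 / (0.75 × 0.6 × 480 × 190 × 10⁻³) = 3.436 mm.
Required leg w = t_e / 0.707 = 4.86 mm → use 5 mm.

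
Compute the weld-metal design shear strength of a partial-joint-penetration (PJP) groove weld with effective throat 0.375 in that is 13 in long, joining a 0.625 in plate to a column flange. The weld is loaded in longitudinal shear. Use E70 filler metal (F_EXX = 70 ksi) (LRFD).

Effective throat (given) t_e = 0.375 in.
A_we = 0.375 × 13 = 4.875 in².
F_nw = 0.6 F_EXX = 42 ksi.
φR_n = 0.75 × 42 × 4.875 = 153.6 kip.

φR_n ≈ 154 kip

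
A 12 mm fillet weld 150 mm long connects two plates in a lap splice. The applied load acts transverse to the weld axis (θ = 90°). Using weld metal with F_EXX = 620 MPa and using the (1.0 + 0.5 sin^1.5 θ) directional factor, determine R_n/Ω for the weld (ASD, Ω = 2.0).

t_e = 0.707 × 12 = 8.484 mm; A_we = 8.484 × 150 = 1273 mm².
Directional factor: 1.0 + 0.5 sin^1.5(90°) = 1.5.
F_nw = 0.6 × 620 × 1.5 = 558 MPa.
R_n/Ω = (558 × 1273) / 2.0 × 10⁻³ = 355.1 kN.

R_n/Ω ≈ 355 kN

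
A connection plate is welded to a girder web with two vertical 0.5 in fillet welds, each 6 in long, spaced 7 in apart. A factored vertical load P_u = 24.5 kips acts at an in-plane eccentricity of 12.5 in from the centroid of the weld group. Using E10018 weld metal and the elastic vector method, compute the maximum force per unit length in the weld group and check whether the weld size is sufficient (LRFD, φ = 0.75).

E100XX → F_EXX = 100 ksi.
Total weld length L_w = 12 in. Treat welds as unit-width lines.
Polar moment about centroid: J = 2[d³/12 + d(b/2)²] = 2[6³/12 + 6×3.5²] = 183 in³.
Direct shear f_v = P/L_w = 24.5 / 12 = 2.042 kip/in (vertical).
Torsion M = P·e = 24.5 × 12.5 = 306.25 kip·in.
Critical point at (x, y) = (3.5, 3) from centroid. f_tx = M·y/J = 5.02 kip/in; f_ty = M·x/J = 5.857 kip/in.
Resultant f_max = √[f_tx² + (f_v + f_ty)²] = √[5.02² + (2.042 + 5.857)²] = 9.359 kip/in.
Capacity per unit length: φr_n = 0.75 × 0.6 × 100 × (0.707 × 0.5) = 15.91 kip/in.
9.359 ≤ 15.91 → adequate.

f_max ≈ 9.36 kip/in; adequate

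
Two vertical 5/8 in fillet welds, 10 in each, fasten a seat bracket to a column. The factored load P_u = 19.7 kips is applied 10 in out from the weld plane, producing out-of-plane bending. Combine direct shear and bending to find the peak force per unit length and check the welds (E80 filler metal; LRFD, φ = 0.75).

f_max ≈ 5.99 kip/in; adequate

E80XX → F_EXX = 80 ksi.
L_w = 2 × 10 = 20 in; section modulus (unit throat) S = 2 × L²/6 = 33.33 in².
Direct shear f_v = P/L_w = 19.7/20 = 0.985 kip/in.
Moment M = P × e = 19.7 × 10 = 197 kip·in; bending f_b = M/S = 5.91 kip/in.
f_max = √(f_v² + f_b²) = √(0.985² + 5.91²) = 5.992 kip/in.
φr_n = 0.75 × 0.6 × 80 × (0.707 × 0.625) = 15.91 kip/in → adequate.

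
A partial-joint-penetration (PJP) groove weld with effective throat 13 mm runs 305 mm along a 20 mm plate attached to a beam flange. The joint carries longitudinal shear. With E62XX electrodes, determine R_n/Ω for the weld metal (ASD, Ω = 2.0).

E62XX → F_EXX = 620 MPa.
Effective throat (given) t_e = 13 mm.
A_we = 13 × 305 = 3965 mm².
F_nw = 0.6 F_EXX = 372 MPa.
R_n/Ω = (372 × 3965) / 2.0 × 10⁻³ = 737.5 kN.

R_n/Ω ≈ 737 kN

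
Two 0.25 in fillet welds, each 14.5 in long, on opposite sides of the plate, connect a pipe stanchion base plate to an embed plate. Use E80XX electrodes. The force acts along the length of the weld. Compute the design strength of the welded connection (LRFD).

φR_n ≈ 185 kip

E80XX → F_EXX = 80 ksi.
Effective throat t_e = 0.707 × 0.25 = 0.1767 in.
Total length L = 29 in; A_we = 0.1767 × 29 = 5.126 in².
F_nw = 0.6 F_EXX = 0.6 × 80 = 48 ksi.
φR_n = 0.75 × 48 × 5.126 = 184.5 kip.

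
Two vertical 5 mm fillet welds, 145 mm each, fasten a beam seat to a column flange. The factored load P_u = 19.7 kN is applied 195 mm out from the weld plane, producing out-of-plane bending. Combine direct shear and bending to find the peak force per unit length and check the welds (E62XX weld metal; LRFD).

E62XX → F_EXX = 620 MPa.
L_w = 2 × 145 = 290 mm; section modulus (unit throat) S = 2 × L²/6 = 7008 mm².
Direct shear f_v = P/L_w = 19.7×10³/290 = 67.93 N/mm.
Moment M = P × e = 19.7×10³ × 195 = 3841500 N·mm; bending f_b = M/S = 548.1 N/mm.
f_max = √(f_v² + f_b²) = √(67.93² + 548.1²) = 552.3 N/mm.
φr_n = 0.75 × 0.6 × 620 × (0.707 × 5) = 986.3 N/mm → adequate.

f_max ≈ 552 N/mm; adequate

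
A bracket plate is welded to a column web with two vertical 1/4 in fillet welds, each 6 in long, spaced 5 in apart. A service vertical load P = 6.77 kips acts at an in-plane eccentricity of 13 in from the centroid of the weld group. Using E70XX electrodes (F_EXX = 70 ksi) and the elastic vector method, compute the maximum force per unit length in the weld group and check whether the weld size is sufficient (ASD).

Total weld length L_w = 12 in. Treat welds as unit-width lines.
Polar moment about centroid: J = 2[d³/12 + d(b/2)²] = 2[6³/12 + 6×2.5²] = 111 in³.
Direct shear f_v = P/L_w = 6.77 / 12 = 0.5642 kip/in (vertical).
Torsion M = P·e = 6.77 × 13 = 88.01 kip·in.
Critical point at (x, y) = (2.5, 3) from centroid. f_tx = M·y/J = 2.379 kip/in; f_ty = M·x/J = 1.982 kip/in.
Resultant f_max = √[f_tx² + (f_v + f_ty)²] = √[2.379² + (0.5642 + 1.982)²] = 3.485 kip/in.
Capacity per unit length: r_n/Ω = (1/2.0) × 0.6 × 70 × (0.707 × 0.25) = 3.712 kip/in.
3.485 ≤ 3.712 → adequate.

f_max ≈ 3.48 kip/in; adequate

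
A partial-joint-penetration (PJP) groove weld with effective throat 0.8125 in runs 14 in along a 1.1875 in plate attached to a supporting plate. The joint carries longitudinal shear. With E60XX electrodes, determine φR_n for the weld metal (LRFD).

E60XX → F_EXX = 60 ksi.
Effective throat (given) t_e = 0.8125 in.
A_we = 0.8125 × 14 = 11.38 in².
F_nw = 0.6 F_EXX = 36 ksi.
φR_n = 0.75 × 36 × 11.38 = 307.1 kip.

φR_n ≈ 307 kip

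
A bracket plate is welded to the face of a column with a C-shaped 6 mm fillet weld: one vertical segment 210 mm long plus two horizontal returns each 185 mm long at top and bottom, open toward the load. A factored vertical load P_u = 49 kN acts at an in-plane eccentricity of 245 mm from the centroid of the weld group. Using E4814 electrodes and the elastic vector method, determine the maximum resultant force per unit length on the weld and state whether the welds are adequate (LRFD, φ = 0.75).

f_max ≈ 348 N/mm; adequate

E48XX → F_EXX = 480 MPa.
Total weld length L_w = 580 mm. Treat welds as unit-width lines.
Centroid: x̄ = 2×185×92.5 / 580 = 59.01 mm from the vertical weld.
Polar moment about centroid: J = I_x + I_y = [210³/12 + 2×185×105²] + [210×59.01² + 2(185³/12 + 185×33.49²)] = 7053000 mm³.
Direct shear f_v = P/L_w = 49×10³ / 580 = 84.48 N/mm (vertical).
Torsion M = P·e = 49×10³ × 245 = 12005000 N·mm.
Critical point at (x, y) = (126, 105) from centroid. f_tx = M·y/J = 178.7 N/mm; f_ty = M·x/J = 214.5 N/mm.
Resultant f_max = √[f_tx² + (f_v + f_ty)²] = √[178.7² + (84.48 + 214.5)²] = 348.3 N/mm.
Capacity per unit length: φr_n = 0.75 × 0.6 × 480 × (0.707 × 6) = 916.3 N/mm.
348.3 ≤ 916.3 → adequate.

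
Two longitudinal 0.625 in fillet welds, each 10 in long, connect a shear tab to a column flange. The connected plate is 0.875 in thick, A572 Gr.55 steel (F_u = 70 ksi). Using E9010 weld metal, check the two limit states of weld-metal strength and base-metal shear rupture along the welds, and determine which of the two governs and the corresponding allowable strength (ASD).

R_n/Ω ≈ 239 kip (weld metal governs)

E90XX → F_EXX = 90 ksi.
t_e = 0.707 × 0.625 = 0.4419 in; L = 20 in.
Weld metal: R_n/Ω = (1/2.0) × 0.6 × 90 × 0.4419 × 20 = 238.6 kip.
Base metal (shear rupture): R_n/Ω = (1/2.0) × 0.6 × 70 × 0.875 × 20 = 367.5 kip.
Governing: weld metal.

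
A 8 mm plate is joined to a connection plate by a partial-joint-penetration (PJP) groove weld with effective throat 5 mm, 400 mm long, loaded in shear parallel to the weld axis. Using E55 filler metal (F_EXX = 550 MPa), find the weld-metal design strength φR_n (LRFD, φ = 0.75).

Effective throat (given) t_e = 5 mm.
A_we = 5 × 400 = 2000 mm².
F_nw = 0.6 F_EXX = 330 MPa.
φR_n = 0.75 × 330 × 2000 × 10⁻³ = 495 kN.

φR_n ≈ 495 kN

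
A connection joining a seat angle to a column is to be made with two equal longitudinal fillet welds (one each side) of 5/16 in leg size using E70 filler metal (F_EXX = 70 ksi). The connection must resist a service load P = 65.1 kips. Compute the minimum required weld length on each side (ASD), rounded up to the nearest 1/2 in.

Throat t_e = 0.707 × 0.3125 = 0.2209 in.
r_n/Ω = (0.6 × 70 × 0.2209) / 2.0 = 4.64 kip/in.
L_req = P / (r_n/Ω) = 65.1 / 4.64 = 14.03 in total.
Per side: 14.03 / 2 = 7.016 in.
Round up → use L = 7.5 in on each side.

L = 7.5 in on each side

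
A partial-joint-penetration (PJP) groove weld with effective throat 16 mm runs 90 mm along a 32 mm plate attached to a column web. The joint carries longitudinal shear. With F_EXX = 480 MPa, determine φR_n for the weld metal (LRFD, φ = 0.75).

Effective throat (given) t_e = 16 mm.
A_we = 16 × 90 = 1440 mm².
F_nw = 0.6 F_EXX = 288 MPa.
φR_n = 0.75 × 288 × 1440 × 10⁻³ = 311 kN.

φR_n ≈ 311 kN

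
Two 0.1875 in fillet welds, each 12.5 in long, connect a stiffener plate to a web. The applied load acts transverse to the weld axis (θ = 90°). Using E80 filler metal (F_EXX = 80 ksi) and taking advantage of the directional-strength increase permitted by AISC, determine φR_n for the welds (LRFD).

t_e = 0.707 × 0.1875 = 0.1326 in; A_we = 0.1326 × 25 = 3.314 in².
Directional factor: 1.0 + 0.5 sin^1.5(90°) = 1.5.
F_nw = 0.6 × 80 × 1.5 = 72 ksi.
φR_n = 0.75 × 72 × 3.314 = 179 kip.

φR_n ≈ 179 kip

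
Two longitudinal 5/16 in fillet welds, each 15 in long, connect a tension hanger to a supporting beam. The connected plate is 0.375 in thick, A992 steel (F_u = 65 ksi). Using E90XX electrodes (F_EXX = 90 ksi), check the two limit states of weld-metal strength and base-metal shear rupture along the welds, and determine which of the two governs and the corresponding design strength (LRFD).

φR_n ≈ 268 kips (weld metal governs)

t_e = 0.707 × 0.3125 = 0.2209 in; L = 30 in.
Weld metal: φR_n = 0.75 × 0.6 × 90 × 0.2209 × 30 = 268.4 kips.
Base metal (shear rupture): φR_n = 0.75 × 0.6 × 65 × 0.375 × 30 = 329.1 kips.
Governing: weld metal.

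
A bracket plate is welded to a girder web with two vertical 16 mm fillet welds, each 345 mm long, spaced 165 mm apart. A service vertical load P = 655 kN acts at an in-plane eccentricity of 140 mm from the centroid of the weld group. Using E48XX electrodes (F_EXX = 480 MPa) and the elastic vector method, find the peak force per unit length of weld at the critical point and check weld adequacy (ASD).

Total weld length L_w = 690 mm. Treat welds as unit-width lines.
Polar moment about centroid: J = 2[d³/12 + d(b/2)²] = 2[345³/12 + 345×82.5²] = 11540000 mm³.
Direct shear f_v = P/L_w = 655×10³ / 690 = 949.3 N/mm (vertical).
Torsion M = P·e = 655×10³ × 140 = 91700000 N·mm.
Critical point at (x, y) = (82.5, 172.5) from centroid. f_tx = M·y/J = 1371 N/mm; f_ty = M·x/J = 655.6 N/mm.
Resultant f_max = √[f_tx² + (f_v + f_ty)²] = √[1371² + (949.3 + 655.6)²] = 2111 N/mm.
Capacity per unit length: r_n/Ω = (1/2.0) × 0.6 × 480 × (0.707 × 16) = 1629 N/mm.
2111 > 1629 → NOT adequate.

f_max ≈ 2110 N/mm; NOT adequate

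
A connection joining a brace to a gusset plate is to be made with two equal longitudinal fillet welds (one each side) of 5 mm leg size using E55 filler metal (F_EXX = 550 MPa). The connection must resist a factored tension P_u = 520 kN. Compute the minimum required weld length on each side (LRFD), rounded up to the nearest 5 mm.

Throat t_e = 0.707 × 5 = 3.535 mm.
φr_n = 0.75 × 0.6 × 550 × 3.535 × 10⁻³ = 0.8749 kN/mm.
L_req = P_u / φr_n = 520 / 0.8749 = 594.3 mm total.
Per side: 594.3 / 2 = 297.2 mm.
Round up → use L = 300 mm on each side.

L = 300 mm on each side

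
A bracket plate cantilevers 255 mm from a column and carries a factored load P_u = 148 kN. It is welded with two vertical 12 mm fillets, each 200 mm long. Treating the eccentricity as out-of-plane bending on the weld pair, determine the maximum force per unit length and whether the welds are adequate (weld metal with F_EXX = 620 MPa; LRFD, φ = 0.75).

f_max ≈ 2850 N/mm; NOT adequate

L_w = 2 × 200 = 400 mm; section modulus (unit throat) S = 2 × L²/6 = 13330 mm².
Direct shear f_v = P/L_w = 148×10³/400 = 370 N/mm.
Moment M = P × e = 148×10³ × 255 = 37740000 N·mm; bending f_b = M/S = 2830 N/mm.
f_max = √(f_v² + f_b²) = √(370² + 2830²) = 2855 N/mm.
φr_n = 0.75 × 0.6 × 620 × (0.707 × 12) = 2367 N/mm → NOT adequate.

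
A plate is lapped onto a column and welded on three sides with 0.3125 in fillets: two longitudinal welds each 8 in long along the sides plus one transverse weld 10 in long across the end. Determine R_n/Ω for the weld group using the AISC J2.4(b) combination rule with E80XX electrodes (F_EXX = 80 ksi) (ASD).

R_n/Ω ≈ 152 kip

t_e = 0.707 × 0.3125 = 0.2209 in.
R_nwl = 0.6 × 80 × 0.2209 × 16 = 169.7 kip (longitudinal, 2 welds).
R_nwt = 0.6 × 80 × 0.2209 × 10 = 106 kip (transverse, base value).
(i) R_nwl + R_nwt = 275.7 kip; (ii) 0.85 R_nwl + 1.5 R_nwt = 303.3 kip.
R_n = max = 303.3 kip [governs: (ii)]; R_n/Ω = 151.7 kip.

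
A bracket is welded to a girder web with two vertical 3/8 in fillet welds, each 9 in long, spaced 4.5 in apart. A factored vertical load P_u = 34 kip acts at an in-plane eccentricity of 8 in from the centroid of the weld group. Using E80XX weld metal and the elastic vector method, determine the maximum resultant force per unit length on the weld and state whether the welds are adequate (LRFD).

E80XX → F_EXX = 80 ksi.
Total weld length L_w = 18 in. Treat welds as unit-width lines.
Polar moment about centroid: J = 2[d³/12 + d(b/2)²] = 2[9³/12 + 9×2.25²] = 212.6 in³.
Direct shear f_v = P/L_w = 34 / 18 = 1.889 kip/in (vertical).
Torsion M = P·e = 34 × 8 = 272 kip·in.
Critical point at (x, y) = (2.25, 4.5) from centroid. f_tx = M·y/J = 5.757 kip/in; f_ty = M·x/J = 2.878 kip/in.
Resultant f_max = √[f_tx² + (f_v + f_ty)²] = √[5.757² + (1.889 + 2.878)²] = 7.474 kip/in.
Capacity per unit length: φr_n = 0.75 × 0.6 × 80 × (0.707 × 0.375) = 9.544 kip/in.
7.474 ≤ 9.544 → adequate.

f_max ≈ 7.47 kip/in; adequate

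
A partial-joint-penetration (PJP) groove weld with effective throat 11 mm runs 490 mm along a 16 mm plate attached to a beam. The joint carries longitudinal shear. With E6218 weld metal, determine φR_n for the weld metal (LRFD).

E62XX → F_EXX = 620 MPa.
Effective throat (given) t_e = 11 mm.
A_we = 11 × 490 = 5390 mm².
F_nw = 0.6 F_EXX = 372 MPa.
φR_n = 0.75 × 372 × 5390 × 10⁻³ = 1504 kN.

φR_n ≈ 1500 kN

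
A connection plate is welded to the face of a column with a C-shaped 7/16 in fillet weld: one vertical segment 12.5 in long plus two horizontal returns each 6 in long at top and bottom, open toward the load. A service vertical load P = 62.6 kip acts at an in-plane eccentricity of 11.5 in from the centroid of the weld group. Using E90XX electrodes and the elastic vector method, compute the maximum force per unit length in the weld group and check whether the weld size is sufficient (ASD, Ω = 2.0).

E90XX → F_EXX = 90 ksi.
Total weld length L_w = 24.5 in. Treat welds as unit-width lines.
Centroid: x̄ = 2×6×3 / 24.5 = 1.469 in from the vertical weld.
Polar moment about centroid: J = I_x + I_y = [12.5³/12 + 2×6×6.25²] + [12.5×1.469² + 2(6³/12 + 6×1.531²)] = 722.6 in³.
Direct shear f_v = P/L_w = 62.6 / 24.5 = 2.555 kip/in (vertical).
Torsion M = P·e = 62.6 × 11.5 = 719.9 kip·in.
Critical point at (x, y) = (4.531, 6.25) from centroid. f_tx = M·y/J = 6.227 kip/in; f_ty = M·x/J = 4.514 kip/in.
Resultant f_max = √[f_tx² + (f_v + f_ty)²] = √[6.227² + (2.555 + 4.514)²] = 9.42 kip/in.
Capacity per unit length: r_n/Ω = (1/2.0) × 0.6 × 90 × (0.707 × 0.4375) = 8.351 kip/in.
9.42 > 8.351 → NOT adequate.

f_max ≈ 9.42 kip/in; NOT adequate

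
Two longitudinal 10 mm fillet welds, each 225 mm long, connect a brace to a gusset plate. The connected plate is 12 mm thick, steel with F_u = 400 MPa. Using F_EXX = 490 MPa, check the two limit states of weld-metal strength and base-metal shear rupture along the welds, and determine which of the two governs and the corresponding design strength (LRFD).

φR_n ≈ 702 kN (weld metal governs)

t_e = 0.707 × 10 = 7.07 mm; L = 450 mm.
Weld metal: φR_n = 0.75 × 0.6 × 490 × 7.07 × 450 × 10⁻³ = 701.5 kN.
Base metal (shear rupture): φR_n = 0.75 × 0.6 × 400 × 12 × 450 × 10⁻³ = 972 kN.
Governing: weld metal.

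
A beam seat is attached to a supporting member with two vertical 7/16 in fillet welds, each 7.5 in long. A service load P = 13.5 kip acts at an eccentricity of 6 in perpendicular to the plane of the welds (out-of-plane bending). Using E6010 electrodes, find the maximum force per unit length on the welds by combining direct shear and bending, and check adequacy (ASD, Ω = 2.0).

E60XX → F_EXX = 60 ksi.
L_w = 2 × 7.5 = 15 in; section modulus (unit throat) S = 2 × L²/6 = 18.75 in².
Direct shear f_v = P/L_w = 13.5/15 = 0.9 kip/in.
Moment M = P × e = 13.5 × 6 = 81 kip·in; bending f_b = M/S = 4.32 kip/in.
f_max = √(f_v² + f_b²) = √(0.9² + 4.32²) = 4.413 kip/in.
r_n/Ω = (1/2.0) × 0.6 × 60 × (0.707 × 0.4375) = 5.568 kip/in → adequate.

f_max ≈ 4.41 kip/in; adequate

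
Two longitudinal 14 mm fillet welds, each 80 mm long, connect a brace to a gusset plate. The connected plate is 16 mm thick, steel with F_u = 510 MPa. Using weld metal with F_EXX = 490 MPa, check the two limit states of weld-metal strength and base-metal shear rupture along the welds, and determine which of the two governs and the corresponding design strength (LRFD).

φR_n ≈ 349 kN (weld metal governs)

t_e = 0.707 × 14 = 9.898 mm; L = 160 mm.
Weld metal: φR_n = 0.75 × 0.6 × 490 × 9.898 × 160 × 10⁻³ = 349.2 kN.
Base metal (shear rupture): φR_n = 0.75 × 0.6 × 510 × 16 × 160 × 10⁻³ = 587.5 kN.
Governing: weld metal.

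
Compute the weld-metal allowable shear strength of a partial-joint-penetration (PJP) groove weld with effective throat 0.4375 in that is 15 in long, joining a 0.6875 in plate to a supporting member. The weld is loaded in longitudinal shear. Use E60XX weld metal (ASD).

E60XX → F_EXX = 60 ksi.
Effective throat (given) t_e = 0.4375 in.
A_we = 0.4375 × 15 = 6.562 in².
F_nw = 0.6 F_EXX = 36 ksi.
R_n/Ω = (36 × 6.562) / 2.0 = 118.1 kip.

R_n/Ω ≈ 118 kip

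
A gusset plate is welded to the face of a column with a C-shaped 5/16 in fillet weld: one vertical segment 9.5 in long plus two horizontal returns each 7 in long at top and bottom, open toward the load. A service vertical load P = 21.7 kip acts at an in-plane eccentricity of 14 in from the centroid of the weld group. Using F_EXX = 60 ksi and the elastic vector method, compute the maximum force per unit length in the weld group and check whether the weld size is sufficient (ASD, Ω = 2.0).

f_max ≈ 4.75 kip/in; NOT adequate

Total weld length L_w = 23.5 in. Treat welds as unit-width lines.
Centroid: x̄ = 2×7×3.5 / 23.5 = 2.085 in from the vertical weld.
Polar moment about centroid: J = I_x + I_y = [9.5³/12 + 2×7×4.75²] + [9.5×2.085² + 2(7³/12 + 7×1.415²)] = 513.8 in³.
Direct shear f_v = P/L_w = 21.7 / 23.5 = 0.9234 kip/in (vertical).
Torsion M = P·e = 21.7 × 14 = 303.8 kip·in.
Critical point at (x, y) = (4.915, 4.75) from centroid. f_tx = M·y/J = 2.808 kip/in; f_ty = M·x/J = 2.906 kip/in.
Resultant f_max = √[f_tx² + (f_v + f_ty)²] = √[2.808² + (0.9234 + 2.906)²] = 4.749 kip/in.
Capacity per unit length: r_n/Ω = (1/2.0) × 0.6 × 60 × (0.707 × 0.3125) = 3.977 kip/in.
4.749 > 3.977 → NOT adequate.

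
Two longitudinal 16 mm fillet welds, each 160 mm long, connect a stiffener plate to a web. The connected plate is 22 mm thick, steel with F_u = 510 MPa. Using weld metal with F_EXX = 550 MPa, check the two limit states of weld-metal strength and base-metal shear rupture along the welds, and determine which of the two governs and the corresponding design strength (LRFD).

t_e = 0.707 × 16 = 11.31 mm; L = 320 mm.
Weld metal: φR_n = 0.75 × 0.6 × 550 × 11.31 × 320 × 10⁻³ = 895.9 kN.
Base metal (shear rupture): φR_n = 0.75 × 0.6 × 510 × 22 × 320 × 10⁻³ = 1616 kN.
Governing: weld metal.

φR_n ≈ 896 kN (weld metal governs)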